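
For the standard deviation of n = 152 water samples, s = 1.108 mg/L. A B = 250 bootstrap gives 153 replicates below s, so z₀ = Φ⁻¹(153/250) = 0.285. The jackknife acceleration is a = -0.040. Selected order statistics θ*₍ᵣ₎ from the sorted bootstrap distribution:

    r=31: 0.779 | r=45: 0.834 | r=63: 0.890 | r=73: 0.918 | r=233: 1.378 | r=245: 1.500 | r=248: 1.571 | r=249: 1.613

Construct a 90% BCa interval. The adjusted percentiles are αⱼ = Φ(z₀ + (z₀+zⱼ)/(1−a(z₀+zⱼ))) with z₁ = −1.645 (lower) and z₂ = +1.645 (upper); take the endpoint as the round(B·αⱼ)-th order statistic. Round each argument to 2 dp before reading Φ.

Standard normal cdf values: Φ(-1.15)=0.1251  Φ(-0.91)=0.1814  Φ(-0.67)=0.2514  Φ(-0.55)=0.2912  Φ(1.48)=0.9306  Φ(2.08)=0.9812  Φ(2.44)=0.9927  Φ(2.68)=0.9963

(0.779, 1.500)

Lower: z₀ + z₁ = 0.285 + (-1.645) = -1.360; 1 − a(z₀+z₁) = 1 − (-0.040)(-1.360) = 0.9456; argument = 0.285 + (-1.360)/0.9456 = -1.1532 → -1.15.
α₁ = Φ(-1.15) = 0.1251; rank = round(250 × 0.1251) = 31; θ*₍31₎ = 0.779.
Upper: z₀ + z₂ = 1.930; 1 − a(z₀+z₂) = 1.0772; argument = 2.0767 → 2.08; α₂ = 0.9812; rank = 245; θ*₍245₎ = 1.500.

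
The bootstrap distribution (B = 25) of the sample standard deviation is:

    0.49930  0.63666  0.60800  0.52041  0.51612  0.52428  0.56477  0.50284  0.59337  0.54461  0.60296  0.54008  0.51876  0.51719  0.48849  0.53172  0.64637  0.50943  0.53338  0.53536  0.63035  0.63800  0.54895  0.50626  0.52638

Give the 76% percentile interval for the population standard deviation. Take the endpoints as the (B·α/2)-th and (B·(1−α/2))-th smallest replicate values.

Sorted replicates: 0.48849, 0.49930, 0.50284, 0.50626, 0.50943, 0.51612, 0.51719, 0.51876, 0.52041, 0.52428, 0.52638, 0.53172, 0.53338, 0.53536, 0.54008, 0.54461, 0.54895, 0.56477, 0.59337, 0.60296, 0.60800, 0.63035, 0.63666, 0.63800, 0.64637
α = 0.24; lower rank = 25 × 0.120 = 3; upper rank = 25 × 0.880 = 22.
The 3rd smallest replicate is 0.50284; the 22nd is 0.63035.

(0.50284, 0.63035)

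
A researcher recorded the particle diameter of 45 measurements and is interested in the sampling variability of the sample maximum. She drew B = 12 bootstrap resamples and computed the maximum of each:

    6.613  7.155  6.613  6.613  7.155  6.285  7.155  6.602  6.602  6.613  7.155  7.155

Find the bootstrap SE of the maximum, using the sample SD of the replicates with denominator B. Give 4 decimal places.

SE* = 0.3045

Bootstrap SE is the standard deviation of the 12 replicate maximums.
Mean of replicates: (6.613 + 7.155 + 6.613 + 6.613 + 7.155 + 6.285 + 7.155 + 6.602 + 6.602 + 6.613 + 7.155 + 7.155) / 12 = 81.71600 / 12 = 6.80967
Sum of squared deviations: (−0.19667)² + (+0.34533)² + (−0.19667)² + (−0.19667)² + (+0.34533)² + (−0.52467)² + (+0.34533)² + (−0.20767)² + (−0.20767)² + (−0.19667)² + (+0.34533)² + (+0.34533)² = 1.11251
Variance = 1.11251 / 12 = 0.09271
SE* = √0.09271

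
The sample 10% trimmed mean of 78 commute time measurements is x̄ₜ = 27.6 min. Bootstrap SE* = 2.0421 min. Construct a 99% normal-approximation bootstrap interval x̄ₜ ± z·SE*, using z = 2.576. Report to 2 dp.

(22.34, 32.86)

Margin = 2.576 × 2.0421 = 5.260
Interval: 27.6 ± 5.260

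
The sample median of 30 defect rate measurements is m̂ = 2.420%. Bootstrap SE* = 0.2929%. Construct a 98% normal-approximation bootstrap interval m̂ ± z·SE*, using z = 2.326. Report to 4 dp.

Margin = 2.326 × 0.2929 = 0.68129
Interval: 2.420 ± 0.68129

(1.7387, 3.1013)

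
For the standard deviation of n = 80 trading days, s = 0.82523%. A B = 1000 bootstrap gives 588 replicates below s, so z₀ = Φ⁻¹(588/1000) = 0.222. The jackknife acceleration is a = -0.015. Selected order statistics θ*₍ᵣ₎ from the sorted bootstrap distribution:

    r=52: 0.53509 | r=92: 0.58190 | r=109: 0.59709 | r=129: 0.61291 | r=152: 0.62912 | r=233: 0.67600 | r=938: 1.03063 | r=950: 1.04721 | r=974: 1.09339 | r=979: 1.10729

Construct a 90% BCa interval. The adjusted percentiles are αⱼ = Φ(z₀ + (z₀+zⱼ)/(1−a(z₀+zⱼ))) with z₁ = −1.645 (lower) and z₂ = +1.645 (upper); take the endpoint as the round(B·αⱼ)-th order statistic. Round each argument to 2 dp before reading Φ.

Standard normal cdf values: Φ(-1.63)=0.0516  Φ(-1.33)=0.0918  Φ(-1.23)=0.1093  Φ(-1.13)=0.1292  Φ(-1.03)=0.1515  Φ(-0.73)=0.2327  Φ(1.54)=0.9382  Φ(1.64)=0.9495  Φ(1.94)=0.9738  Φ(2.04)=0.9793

Lower: z₀ + z₁ = 0.222 + (-1.645) = -1.423; 1 − a(z₀+z₁) = 1 − (-0.015)(-1.423) = 0.9787; argument = 0.222 + (-1.423)/0.9787 = -1.2320 → -1.23.
α₁ = Φ(-1.23) = 0.1093; rank = round(1000 × 0.1093) = 109; θ*₍109₎ = 0.59709.
Upper: z₀ + z₂ = 1.867; 1 − a(z₀+z₂) = 1.0280; argument = 2.0381 → 2.04; α₂ = 0.9793; rank = 979; θ*₍979₎ = 1.10729.

(0.59709, 1.10729)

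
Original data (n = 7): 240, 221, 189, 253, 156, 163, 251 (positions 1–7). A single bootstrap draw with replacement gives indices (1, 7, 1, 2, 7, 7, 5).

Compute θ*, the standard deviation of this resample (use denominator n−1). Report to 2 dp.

θ* = 34.35

Resample values: 240, 251, 240, 221, 251, 251, 156.
Mean = 230.0000; sum of squared deviations = 7080.0000
s² = 7080.0000 / 6 = 1180.0000
s = √1180.0000 = 34.35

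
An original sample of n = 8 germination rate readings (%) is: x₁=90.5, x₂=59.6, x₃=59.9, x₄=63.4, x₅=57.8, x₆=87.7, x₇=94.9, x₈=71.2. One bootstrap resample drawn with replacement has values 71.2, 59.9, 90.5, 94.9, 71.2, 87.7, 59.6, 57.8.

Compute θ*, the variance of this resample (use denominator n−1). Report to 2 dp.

Mean = 74.1000; sum of squared deviations = 1580.9600
s² = 1580.9600 / 7 = 225.8514

θ* = 225.85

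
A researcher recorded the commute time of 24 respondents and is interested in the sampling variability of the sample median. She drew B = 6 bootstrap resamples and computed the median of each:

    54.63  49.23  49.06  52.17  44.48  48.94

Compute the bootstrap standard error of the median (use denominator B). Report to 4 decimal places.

Bootstrap SE is the standard deviation of the 6 replicate medians.
Mean of replicates: (54.63 + 49.23 + 49.06 + 52.17 + 44.48 + 48.94) / 6 = 298.51000 / 6 = 49.75167
Sum of squared deviations: (+4.87833)² + (−0.52167)² + (−0.69167)² + (+2.41833)² + (−5.27167)² + (−0.81167)² = 58.84628
Variance = 58.84628 / 6 = 9.80771
SE* = √9.80771

SE* = 3.1317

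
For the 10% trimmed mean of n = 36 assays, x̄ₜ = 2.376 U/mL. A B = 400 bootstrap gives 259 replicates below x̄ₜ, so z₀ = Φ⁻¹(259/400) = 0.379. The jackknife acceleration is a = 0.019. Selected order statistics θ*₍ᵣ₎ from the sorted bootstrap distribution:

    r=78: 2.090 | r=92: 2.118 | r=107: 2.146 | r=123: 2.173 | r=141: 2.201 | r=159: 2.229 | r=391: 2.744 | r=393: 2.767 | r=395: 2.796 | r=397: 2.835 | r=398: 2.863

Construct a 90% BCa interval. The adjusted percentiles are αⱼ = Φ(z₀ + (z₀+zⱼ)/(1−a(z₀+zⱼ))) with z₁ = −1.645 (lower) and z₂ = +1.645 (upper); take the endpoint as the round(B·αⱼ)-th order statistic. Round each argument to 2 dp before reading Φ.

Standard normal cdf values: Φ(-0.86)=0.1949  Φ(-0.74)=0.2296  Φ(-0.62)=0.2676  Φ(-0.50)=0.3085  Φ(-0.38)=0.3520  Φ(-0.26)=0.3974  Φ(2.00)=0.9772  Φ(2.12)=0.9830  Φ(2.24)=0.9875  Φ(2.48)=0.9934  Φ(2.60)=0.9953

Lower: z₀ + z₁ = 0.379 + (-1.645) = -1.266; 1 − a(z₀+z₁) = 1 − (0.019)(-1.266) = 1.0241; argument = 0.379 + (-1.266)/1.0241 = -0.8573 → -0.86.
α₁ = Φ(-0.86) = 0.1949; rank = round(400 × 0.1949) = 78; θ*₍78₎ = 2.090.
Upper: z₀ + z₂ = 2.024; 1 − a(z₀+z₂) = 0.9615; argument = 2.4839 → 2.48; α₂ = 0.9934; rank = 397; θ*₍397₎ = 2.835.

(2.090, 2.835)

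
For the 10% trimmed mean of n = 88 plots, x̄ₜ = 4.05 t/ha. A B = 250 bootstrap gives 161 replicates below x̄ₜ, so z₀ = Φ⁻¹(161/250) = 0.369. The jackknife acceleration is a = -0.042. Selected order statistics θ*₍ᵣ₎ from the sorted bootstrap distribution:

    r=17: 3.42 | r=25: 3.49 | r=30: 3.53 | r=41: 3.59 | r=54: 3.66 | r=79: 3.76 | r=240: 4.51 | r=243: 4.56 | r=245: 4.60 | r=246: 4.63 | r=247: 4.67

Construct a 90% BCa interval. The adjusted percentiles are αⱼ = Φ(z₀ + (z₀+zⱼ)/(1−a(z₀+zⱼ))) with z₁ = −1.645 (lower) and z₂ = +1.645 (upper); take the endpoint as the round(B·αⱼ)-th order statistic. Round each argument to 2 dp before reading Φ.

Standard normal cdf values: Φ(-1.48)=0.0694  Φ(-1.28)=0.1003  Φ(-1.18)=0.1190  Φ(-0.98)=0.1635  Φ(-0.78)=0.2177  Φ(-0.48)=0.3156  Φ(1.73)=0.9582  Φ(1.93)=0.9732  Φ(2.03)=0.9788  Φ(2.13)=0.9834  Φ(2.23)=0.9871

Lower: z₀ + z₁ = 0.369 + (-1.645) = -1.276; 1 − a(z₀+z₁) = 1 − (-0.042)(-1.276) = 0.9464; argument = 0.369 + (-1.276)/0.9464 = -0.9793 → -0.98.
α₁ = Φ(-0.98) = 0.1635; rank = round(250 × 0.1635) = 41; θ*₍41₎ = 3.59.
Upper: z₀ + z₂ = 2.014; 1 − a(z₀+z₂) = 1.0846; argument = 2.2259 → 2.23; α₂ = 0.9871; rank = 247; θ*₍247₎ = 4.67.

(3.59, 4.67)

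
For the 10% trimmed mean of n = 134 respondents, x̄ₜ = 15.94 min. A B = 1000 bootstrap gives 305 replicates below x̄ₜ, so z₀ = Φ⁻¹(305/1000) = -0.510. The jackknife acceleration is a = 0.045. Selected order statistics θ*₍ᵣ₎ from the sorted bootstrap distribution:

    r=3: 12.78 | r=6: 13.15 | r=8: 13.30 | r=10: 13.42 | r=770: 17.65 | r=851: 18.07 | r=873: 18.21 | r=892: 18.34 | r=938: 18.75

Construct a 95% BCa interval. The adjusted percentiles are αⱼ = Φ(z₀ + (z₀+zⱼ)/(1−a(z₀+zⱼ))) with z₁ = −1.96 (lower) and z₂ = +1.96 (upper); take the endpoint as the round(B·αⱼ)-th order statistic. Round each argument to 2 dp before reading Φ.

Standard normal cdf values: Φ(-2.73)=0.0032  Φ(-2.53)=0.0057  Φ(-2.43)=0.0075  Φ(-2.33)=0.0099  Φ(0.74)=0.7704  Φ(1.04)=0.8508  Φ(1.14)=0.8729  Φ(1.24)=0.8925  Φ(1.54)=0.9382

(12.78, 18.07)

Lower: z₀ + z₁ = -0.510 + (-1.960) = -2.470; 1 − a(z₀+z₁) = 1 − (0.045)(-2.470) = 1.1112; argument = -0.510 + (-2.470)/1.1112 = -2.7329 → -2.73.
α₁ = Φ(-2.73) = 0.0032; rank = round(1000 × 0.0032) = 3; θ*₍3₎ = 12.78.
Upper: z₀ + z₂ = 1.450; 1 − a(z₀+z₂) = 0.9347; argument = 1.0412 → 1.04; α₂ = 0.8508; rank = 851; θ*₍851₎ = 18.07.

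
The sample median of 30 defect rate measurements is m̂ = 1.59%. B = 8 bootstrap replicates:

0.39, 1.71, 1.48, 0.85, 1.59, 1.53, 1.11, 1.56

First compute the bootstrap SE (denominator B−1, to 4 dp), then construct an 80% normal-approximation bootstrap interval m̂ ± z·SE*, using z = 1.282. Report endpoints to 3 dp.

(1.003, 2.177)

Mean of replicates = 1.2775; sum of squared deviations = 1.4678; SE* = √(1.4678/7) = 0.4579
Margin = 1.282 × 0.4579 = 0.5870
Interval: 1.59 ± 0.5870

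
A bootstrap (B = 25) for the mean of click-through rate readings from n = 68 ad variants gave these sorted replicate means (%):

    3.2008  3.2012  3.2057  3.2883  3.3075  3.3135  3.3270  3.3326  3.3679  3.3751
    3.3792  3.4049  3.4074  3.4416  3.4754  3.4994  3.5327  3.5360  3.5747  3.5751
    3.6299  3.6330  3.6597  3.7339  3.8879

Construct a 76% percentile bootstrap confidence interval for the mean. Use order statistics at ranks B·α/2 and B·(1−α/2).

(3.2057, 3.6330)

α = 0.24; lower rank = 25 × 0.120 = 3; upper rank = 25 × 0.880 = 22.
The 3rd smallest replicate is 3.2057; the 22nd is 3.6330.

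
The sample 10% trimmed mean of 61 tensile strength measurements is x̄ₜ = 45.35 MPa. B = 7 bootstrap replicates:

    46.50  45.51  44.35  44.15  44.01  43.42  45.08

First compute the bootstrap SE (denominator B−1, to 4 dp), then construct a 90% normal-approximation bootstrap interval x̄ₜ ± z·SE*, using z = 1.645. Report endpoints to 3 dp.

Mean of replicates = 44.7171; sum of squared deviations = 6.5779; SE* = √(6.5779/6) = 1.0471
Margin = 1.645 × 1.0471 = 1.7225
Interval: 45.35 ± 1.7225

(43.628, 47.072)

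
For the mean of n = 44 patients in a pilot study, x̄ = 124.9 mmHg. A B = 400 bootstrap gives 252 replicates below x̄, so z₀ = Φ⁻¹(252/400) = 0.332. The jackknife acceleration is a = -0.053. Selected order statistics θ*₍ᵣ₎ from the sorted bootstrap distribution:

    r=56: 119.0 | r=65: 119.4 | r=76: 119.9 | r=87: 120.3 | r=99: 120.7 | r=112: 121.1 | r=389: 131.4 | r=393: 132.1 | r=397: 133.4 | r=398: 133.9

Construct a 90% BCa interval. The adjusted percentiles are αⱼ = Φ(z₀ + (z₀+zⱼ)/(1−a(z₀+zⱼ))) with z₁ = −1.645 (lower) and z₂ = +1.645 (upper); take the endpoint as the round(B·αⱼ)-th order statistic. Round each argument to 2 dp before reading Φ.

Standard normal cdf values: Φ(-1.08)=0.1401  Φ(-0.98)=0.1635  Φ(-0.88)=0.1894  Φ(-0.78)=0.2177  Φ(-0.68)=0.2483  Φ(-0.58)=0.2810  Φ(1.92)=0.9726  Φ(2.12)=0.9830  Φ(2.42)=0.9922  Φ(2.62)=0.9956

(119.0, 132.1)

Lower: z₀ + z₁ = 0.332 + (-1.645) = -1.313; 1 − a(z₀+z₁) = 1 − (-0.053)(-1.313) = 0.9304; argument = 0.332 + (-1.313)/0.9304 = -1.0792 → -1.08.
α₁ = Φ(-1.08) = 0.1401; rank = round(400 × 0.1401) = 56; θ*₍56₎ = 119.0.
Upper: z₀ + z₂ = 1.977; 1 − a(z₀+z₂) = 1.1048; argument = 2.1215 → 2.12; α₂ = 0.9830; rank = 393; θ*₍393₎ = 132.1.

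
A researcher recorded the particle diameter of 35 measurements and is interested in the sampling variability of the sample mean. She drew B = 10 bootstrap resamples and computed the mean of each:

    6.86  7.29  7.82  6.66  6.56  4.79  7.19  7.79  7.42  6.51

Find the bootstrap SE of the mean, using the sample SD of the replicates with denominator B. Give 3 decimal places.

Bootstrap SE is the standard deviation of the 10 replicate means.
Mean of replicates: (6.86 + 7.29 + 7.82 + 6.66 + 6.56 + 4.79 + 7.19 + 7.79 + 7.42 + 6.51) / 10 = 68.8900 / 10 = 6.8890
Sum of squared deviations: (−0.0290)² + (+0.4010)² + (+0.9310)² + (−0.2290)² + (−0.3290)² + (−2.0990)² + (+0.3010)² + (+0.9010)² + (+0.5310)² + (−0.3790)² = 6.9229
Variance = 6.9229 / 10 = 0.6923
SE* = √0.6923

SE* = 0.832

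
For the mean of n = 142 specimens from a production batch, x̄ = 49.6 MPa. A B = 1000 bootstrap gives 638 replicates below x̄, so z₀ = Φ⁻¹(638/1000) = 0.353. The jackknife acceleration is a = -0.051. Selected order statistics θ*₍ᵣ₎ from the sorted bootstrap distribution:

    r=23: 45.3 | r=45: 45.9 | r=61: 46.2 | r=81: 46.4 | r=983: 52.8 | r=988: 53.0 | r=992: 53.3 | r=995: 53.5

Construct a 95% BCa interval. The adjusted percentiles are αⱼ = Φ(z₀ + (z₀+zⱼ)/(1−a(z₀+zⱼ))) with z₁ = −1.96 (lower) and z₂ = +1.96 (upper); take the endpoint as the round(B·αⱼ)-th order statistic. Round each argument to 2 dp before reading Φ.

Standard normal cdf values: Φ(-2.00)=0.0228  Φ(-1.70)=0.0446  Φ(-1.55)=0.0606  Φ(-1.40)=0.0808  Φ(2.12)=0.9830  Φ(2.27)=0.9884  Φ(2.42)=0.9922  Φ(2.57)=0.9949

(46.4, 53.3)

Lower: z₀ + z₁ = 0.353 + (-1.960) = -1.607; 1 − a(z₀+z₁) = 1 − (-0.051)(-1.607) = 0.9180; argument = 0.353 + (-1.607)/0.9180 = -1.3975 → -1.40.
α₁ = Φ(-1.40) = 0.0808; rank = round(1000 × 0.0808) = 81; θ*₍81₎ = 46.4.
Upper: z₀ + z₂ = 2.313; 1 − a(z₀+z₂) = 1.1180; argument = 2.4219 → 2.42; α₂ = 0.9922; rank = 992; θ*₍992₎ = 53.3.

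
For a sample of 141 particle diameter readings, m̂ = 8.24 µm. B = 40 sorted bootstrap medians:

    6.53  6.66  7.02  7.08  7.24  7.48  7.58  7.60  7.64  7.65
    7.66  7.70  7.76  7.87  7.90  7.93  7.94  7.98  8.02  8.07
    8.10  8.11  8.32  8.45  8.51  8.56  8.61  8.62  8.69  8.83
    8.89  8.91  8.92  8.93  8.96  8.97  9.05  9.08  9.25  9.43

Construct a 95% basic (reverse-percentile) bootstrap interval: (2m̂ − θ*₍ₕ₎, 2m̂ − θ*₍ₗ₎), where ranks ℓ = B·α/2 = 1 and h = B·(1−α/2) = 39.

(7.23, 9.95)

Percentile endpoints at ranks 1 and 39: θ*₍1₎ = 6.53, θ*₍39₎ = 9.25.
Basic interval reflects these around m̂:
  lower = 2 × 8.24 − 9.25 = 7.23
  upper = 2 × 8.24 − 6.53 = 9.95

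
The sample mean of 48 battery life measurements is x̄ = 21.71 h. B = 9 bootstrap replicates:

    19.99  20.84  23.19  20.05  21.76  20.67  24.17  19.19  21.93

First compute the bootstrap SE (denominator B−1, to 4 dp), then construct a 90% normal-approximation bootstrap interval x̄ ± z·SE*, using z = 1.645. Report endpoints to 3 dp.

Mean of replicates = 21.3100; sum of squared deviations = 20.7558; SE* = √(20.7558/8) = 1.6107
Margin = 1.645 × 1.6107 = 2.6496
Interval: 21.71 ± 2.6496

(19.060, 24.360)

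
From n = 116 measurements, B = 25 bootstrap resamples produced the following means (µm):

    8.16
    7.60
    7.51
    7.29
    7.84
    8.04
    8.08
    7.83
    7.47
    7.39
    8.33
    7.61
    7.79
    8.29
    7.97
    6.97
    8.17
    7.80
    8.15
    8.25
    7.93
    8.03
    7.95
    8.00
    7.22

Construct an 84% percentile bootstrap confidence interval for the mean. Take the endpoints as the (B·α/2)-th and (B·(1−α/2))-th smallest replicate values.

(7.22, 8.25)

Sorted replicates: 6.97, 7.22, 7.29, 7.39, 7.47, 7.51, 7.60, 7.61, 7.79, 7.80, 7.83, 7.84, 7.93, 7.95, 7.97, 8.00, 8.03, 8.04, 8.08, 8.15, 8.16, 8.17, 8.25, 8.29, 8.33
α = 0.16; lower rank = 25 × 0.080 = 2; upper rank = 25 × 0.920 = 23.
The 2nd smallest replicate is 7.22; the 23rd is 8.25.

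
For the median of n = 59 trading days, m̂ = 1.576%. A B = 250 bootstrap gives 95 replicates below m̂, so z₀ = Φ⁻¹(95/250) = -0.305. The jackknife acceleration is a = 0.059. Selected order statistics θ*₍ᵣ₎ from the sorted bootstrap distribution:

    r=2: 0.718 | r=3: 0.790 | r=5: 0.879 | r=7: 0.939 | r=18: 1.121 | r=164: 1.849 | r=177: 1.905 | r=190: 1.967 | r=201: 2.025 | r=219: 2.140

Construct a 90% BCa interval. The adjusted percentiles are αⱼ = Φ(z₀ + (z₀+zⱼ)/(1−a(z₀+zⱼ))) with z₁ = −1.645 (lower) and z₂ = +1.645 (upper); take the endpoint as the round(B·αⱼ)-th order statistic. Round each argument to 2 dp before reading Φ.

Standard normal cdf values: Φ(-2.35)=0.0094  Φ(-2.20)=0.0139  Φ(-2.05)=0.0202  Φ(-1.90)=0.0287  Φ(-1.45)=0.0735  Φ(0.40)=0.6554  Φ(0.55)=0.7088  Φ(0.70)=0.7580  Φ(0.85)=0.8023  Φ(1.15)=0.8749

(0.879, 2.140)

Lower: z₀ + z₁ = -0.305 + (-1.645) = -1.950; 1 − a(z₀+z₁) = 1 − (0.059)(-1.950) = 1.1151; argument = -0.305 + (-1.950)/1.1151 = -2.0538 → -2.05.
α₁ = Φ(-2.05) = 0.0202; rank = round(250 × 0.0202) = 5; θ*₍5₎ = 0.879.
Upper: z₀ + z₂ = 1.340; 1 − a(z₀+z₂) = 0.9209; argument = 1.1500 → 1.15; α₂ = 0.8749; rank = 219; θ*₍219₎ = 2.140.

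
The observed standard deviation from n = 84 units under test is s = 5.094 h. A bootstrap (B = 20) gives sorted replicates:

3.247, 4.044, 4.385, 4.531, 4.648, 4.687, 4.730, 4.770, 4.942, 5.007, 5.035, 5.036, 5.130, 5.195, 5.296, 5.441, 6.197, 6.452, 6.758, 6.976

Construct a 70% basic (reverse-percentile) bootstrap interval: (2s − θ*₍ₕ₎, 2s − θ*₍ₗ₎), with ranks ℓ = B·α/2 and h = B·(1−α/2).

(3.991, 5.803)

Percentile endpoints at ranks 3 and 17: θ*₍3₎ = 4.385, θ*₍17₎ = 6.197.
Basic interval reflects these around s:
  lower = 2 × 5.094 − 6.197 = 3.991
  upper = 2 × 5.094 − 4.385 = 5.803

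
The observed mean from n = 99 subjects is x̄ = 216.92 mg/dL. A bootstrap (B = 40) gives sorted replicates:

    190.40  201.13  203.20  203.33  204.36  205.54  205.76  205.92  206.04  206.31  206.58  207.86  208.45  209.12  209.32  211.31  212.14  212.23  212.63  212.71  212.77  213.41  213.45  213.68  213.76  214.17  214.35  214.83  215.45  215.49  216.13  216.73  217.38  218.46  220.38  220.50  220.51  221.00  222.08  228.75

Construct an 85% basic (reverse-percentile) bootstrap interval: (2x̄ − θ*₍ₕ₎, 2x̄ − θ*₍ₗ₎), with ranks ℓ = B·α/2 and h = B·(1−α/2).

(213.33, 230.64)

Percentile endpoints at ranks 3 and 37: θ*₍3₎ = 203.20, θ*₍37₎ = 220.51.
Basic interval reflects these around x̄:
  lower = 2 × 216.92 − 220.51 = 213.33
  upper = 2 × 216.92 − 203.20 = 230.64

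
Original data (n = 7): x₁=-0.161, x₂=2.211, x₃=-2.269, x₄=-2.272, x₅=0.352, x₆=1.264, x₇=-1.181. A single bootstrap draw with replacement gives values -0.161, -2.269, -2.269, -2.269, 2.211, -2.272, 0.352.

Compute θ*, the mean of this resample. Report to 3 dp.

Mean = ((-0.161) + (-2.269) + (-2.269) + (-2.269) + 2.211 + (-2.272) + 0.352) / 7 = -6.6770 / 7 = -0.954

θ* = -0.954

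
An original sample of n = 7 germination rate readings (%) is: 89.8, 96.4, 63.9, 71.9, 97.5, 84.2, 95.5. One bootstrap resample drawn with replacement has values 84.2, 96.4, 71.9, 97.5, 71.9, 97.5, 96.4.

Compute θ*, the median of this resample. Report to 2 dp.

θ* = 96.40

Sorted: 71.9, 71.9, 84.2, 96.4, 96.4, 97.5, 97.5
Median = middle value = 96.40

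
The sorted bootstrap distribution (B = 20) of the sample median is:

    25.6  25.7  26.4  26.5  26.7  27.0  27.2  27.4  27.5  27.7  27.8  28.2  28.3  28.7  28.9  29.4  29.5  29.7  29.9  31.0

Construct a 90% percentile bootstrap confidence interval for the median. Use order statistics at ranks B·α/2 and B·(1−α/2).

α = 0.10; lower rank = 20 × 0.050 = 1; upper rank = 20 × 0.950 = 19.
The 1st smallest replicate is 25.6; the 19th is 29.9.

(25.6, 29.9)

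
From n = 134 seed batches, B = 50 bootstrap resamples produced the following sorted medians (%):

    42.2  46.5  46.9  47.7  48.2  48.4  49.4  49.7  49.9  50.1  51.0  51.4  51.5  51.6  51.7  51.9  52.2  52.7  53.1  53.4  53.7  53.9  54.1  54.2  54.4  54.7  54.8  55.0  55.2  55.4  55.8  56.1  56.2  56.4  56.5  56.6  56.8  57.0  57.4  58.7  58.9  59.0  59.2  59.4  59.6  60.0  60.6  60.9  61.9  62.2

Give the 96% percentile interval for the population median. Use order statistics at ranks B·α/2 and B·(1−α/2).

α = 0.04; lower rank = 50 × 0.020 = 1; upper rank = 50 × 0.980 = 49.
The 1st smallest replicate is 42.2; the 49th is 61.9.

(42.2, 61.9)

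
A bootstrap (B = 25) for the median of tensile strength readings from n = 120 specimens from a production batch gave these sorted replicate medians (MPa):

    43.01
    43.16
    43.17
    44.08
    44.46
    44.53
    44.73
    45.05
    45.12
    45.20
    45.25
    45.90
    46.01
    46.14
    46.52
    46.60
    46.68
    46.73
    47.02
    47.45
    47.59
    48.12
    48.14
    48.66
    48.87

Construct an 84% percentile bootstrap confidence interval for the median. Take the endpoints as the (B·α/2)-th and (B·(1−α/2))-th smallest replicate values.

α = 0.16; lower rank = 25 × 0.080 = 2; upper rank = 25 × 0.920 = 23.
The 2nd smallest replicate is 43.16; the 23rd is 48.14.

(43.16, 48.14)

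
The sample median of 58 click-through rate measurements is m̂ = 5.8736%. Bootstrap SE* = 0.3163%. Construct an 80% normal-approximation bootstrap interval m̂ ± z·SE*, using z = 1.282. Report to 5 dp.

(5.46810, 6.27910)

Margin = 1.282 × 0.3163 = 0.405497
Interval: 5.8736 ± 0.405497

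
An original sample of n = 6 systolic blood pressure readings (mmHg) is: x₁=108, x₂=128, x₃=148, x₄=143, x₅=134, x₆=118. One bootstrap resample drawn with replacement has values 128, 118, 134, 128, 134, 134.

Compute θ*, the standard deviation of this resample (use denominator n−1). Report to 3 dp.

θ* = 6.282

Mean = 129.3333; sum of squared deviations = 197.3333
s² = 197.3333 / 5 = 39.4667
s = √39.4667 = 6.282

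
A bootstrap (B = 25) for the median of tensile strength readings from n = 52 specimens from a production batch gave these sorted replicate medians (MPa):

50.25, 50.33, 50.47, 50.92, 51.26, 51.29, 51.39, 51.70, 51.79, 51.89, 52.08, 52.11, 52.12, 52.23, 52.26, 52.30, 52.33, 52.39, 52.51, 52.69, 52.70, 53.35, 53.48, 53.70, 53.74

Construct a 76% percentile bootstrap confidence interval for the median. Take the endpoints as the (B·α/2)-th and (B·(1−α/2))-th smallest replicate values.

(50.47, 53.35)

α = 0.24; lower rank = 25 × 0.120 = 3; upper rank = 25 × 0.880 = 22.
The 3rd smallest replicate is 50.47; the 22nd is 53.35.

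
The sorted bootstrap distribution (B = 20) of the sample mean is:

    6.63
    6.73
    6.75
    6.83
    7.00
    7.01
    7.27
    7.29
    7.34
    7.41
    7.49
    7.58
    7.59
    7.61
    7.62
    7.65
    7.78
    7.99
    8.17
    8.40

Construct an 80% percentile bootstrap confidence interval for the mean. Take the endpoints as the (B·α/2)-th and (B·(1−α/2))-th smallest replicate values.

(6.73, 7.99)

α = 0.20; lower rank = 20 × 0.100 = 2; upper rank = 20 × 0.900 = 18.
The 2nd smallest replicate is 6.73; the 18th is 7.99.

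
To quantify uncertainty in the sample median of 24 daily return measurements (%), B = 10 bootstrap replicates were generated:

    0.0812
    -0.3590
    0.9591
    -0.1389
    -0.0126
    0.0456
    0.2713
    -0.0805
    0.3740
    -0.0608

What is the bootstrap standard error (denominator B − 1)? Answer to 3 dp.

SE* = 0.363

Bootstrap SE is the standard deviation of the 10 replicate medians.
Mean of replicates: (0.0812 + (-0.3590) + 0.9591 + (-0.1389) + (-0.0126) + 0.0456 + 0.2713 + (-0.0805) + 0.3740 + (-0.0608)) / 10 = 1.07940 / 10 = 0.10794
Sum of squared deviations: (−0.02674)² + (−0.46694)² + (+0.85116)² + (−0.24684)² + (−0.12054)² + (−0.06234)² + (+0.16336)² + (−0.18844)² + (+0.26606)² + (−0.16874)² = 1.18402
Variance = 1.18402 / 9 = 0.13156
SE* = √0.13156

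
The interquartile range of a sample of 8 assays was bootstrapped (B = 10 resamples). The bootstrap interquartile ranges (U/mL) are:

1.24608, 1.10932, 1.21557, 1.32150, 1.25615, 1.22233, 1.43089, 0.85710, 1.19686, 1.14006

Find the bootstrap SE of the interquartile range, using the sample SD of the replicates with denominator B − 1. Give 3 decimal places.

SE* = 0.150

Bootstrap SE is the standard deviation of the 10 replicate interquartile ranges.
Mean of replicates: (1.24608 + 1.10932 + 1.21557 + 1.32150 + 1.25615 + 1.22233 + 1.43089 + 0.85710 + 1.19686 + 1.14006) / 10 = 11.995860 / 10 = 1.199586
Sum of squared deviations: (+0.046494)² + (−0.090266)² + (+0.015984)² + (+0.121914)² + (+0.056564)² + (+0.022744)² + (+0.231304)² + (−0.342486)² + (−0.002726)² + (−0.059526)² = 0.203494
Variance = 0.203494 / 9 = 0.022610
SE* = √0.022610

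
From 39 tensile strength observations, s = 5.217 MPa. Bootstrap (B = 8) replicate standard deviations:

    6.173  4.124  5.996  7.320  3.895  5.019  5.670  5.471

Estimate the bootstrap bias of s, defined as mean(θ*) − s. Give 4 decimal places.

mean(θ*) = (6.173 + 4.124 + 5.996 + 7.320 + 3.895 + 5.019 + 5.670 + 5.471) / 8 = 5.45850
bias = 5.45850 − 5.217

bias = +0.2415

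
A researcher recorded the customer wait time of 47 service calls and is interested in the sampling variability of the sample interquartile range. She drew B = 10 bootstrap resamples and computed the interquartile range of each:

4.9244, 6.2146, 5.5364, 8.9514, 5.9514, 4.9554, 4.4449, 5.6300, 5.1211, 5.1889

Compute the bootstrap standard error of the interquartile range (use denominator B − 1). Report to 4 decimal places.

SE* = 1.2587

Bootstrap SE is the standard deviation of the 10 replicate interquartile ranges.
Mean of replicates: (4.9244 + 6.2146 + 5.5364 + 8.9514 + 5.9514 + 4.9554 + 4.4449 + 5.6300 + 5.1211 + 5.1889) / 10 = 56.91850 / 10 = 5.69185
Sum of squared deviations: (−0.76745)² + (+0.52275)² + (−0.15545)² + (+3.25955)² + (+0.25955)² + (−0.73645)² + (−1.24695)² + (−0.06185)² + (−0.57075)² + (−0.50295)² = 14.25823
Variance = 14.25823 / 9 = 1.58425
SE* = √1.58425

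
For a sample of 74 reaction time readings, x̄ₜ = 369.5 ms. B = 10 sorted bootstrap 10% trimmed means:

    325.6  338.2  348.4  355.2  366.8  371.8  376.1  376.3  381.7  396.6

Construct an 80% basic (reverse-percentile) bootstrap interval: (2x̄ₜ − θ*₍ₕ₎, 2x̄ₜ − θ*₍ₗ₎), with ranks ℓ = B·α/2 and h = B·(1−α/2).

Percentile endpoints at ranks 1 and 9: θ*₍1₎ = 325.6, θ*₍9₎ = 381.7.
Basic interval reflects these around x̄ₜ:
  lower = 2 × 369.5 − 381.7 = 357.3
  upper = 2 × 369.5 − 325.6 = 413.4

(357.3, 413.4)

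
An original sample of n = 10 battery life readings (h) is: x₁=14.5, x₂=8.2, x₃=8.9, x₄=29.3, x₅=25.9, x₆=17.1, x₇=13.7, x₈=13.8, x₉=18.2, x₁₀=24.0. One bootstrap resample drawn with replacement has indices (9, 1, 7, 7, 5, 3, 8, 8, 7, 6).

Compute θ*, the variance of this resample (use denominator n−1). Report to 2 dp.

Resample values: 18.2, 14.5, 13.7, 13.7, 25.9, 8.9, 13.8, 13.8, 13.7, 17.1.
Mean = 15.3300; sum of squared deviations = 177.7810
s² = 177.7810 / 9 = 19.7534

θ* = 19.75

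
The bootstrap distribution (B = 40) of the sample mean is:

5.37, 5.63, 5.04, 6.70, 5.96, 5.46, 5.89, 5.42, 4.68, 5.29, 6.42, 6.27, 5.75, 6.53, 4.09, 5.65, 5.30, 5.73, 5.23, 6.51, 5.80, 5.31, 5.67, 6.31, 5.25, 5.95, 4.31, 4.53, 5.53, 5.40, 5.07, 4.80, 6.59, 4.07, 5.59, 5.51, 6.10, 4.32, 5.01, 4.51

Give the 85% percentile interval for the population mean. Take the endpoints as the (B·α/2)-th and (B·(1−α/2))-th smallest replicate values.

(4.31, 6.51)

Sorted replicates: 4.07, 4.09, 4.31, 4.32, 4.51, 4.53, 4.68, 4.80, 5.01, 5.04, 5.07, 5.23, 5.25, 5.29, 5.30, 5.31, 5.37, 5.40, 5.42, 5.46, 5.51, 5.53, 5.59, 5.63, 5.65, 5.67, 5.73, 5.75, 5.80, 5.89, 5.95, 5.96, 6.10, 6.27, 6.31, 6.42, 6.51, 6.53, 6.59, 6.70
α = 0.15; lower rank = 40 × 0.075 = 3; upper rank = 40 × 0.925 = 37.
The 3rd smallest replicate is 4.31; the 37th is 6.51.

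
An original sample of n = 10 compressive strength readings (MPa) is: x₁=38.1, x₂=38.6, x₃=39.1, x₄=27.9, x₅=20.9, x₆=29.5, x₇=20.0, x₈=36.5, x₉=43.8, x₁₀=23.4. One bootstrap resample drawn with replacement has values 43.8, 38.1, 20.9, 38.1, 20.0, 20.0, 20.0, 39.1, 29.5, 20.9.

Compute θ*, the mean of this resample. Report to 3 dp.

θ* = 29.040

Mean = (43.8 + 38.1 + 20.9 + 38.1 + 20.0 + 20.0 + 20.0 + 39.1 + 29.5 + 20.9) / 10 = 290.40 / 10 = 29.040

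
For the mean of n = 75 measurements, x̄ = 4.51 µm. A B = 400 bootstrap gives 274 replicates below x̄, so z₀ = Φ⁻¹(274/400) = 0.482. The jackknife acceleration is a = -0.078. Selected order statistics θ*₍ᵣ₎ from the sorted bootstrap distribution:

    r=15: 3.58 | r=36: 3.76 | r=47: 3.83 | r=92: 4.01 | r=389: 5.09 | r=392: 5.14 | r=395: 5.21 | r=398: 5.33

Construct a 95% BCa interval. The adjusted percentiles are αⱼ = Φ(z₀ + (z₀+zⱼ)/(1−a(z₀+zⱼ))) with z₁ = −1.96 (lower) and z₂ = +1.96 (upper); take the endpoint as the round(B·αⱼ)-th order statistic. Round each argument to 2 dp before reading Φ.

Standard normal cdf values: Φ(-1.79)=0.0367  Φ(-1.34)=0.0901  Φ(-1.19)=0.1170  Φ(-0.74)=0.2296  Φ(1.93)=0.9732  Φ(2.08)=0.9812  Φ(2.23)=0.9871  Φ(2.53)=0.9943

(3.83, 5.33)

Lower: z₀ + z₁ = 0.482 + (-1.960) = -1.478; 1 − a(z₀+z₁) = 1 − (-0.078)(-1.478) = 0.8847; argument = 0.482 + (-1.478)/0.8847 = -1.1886 → -1.19.
α₁ = Φ(-1.19) = 0.1170; rank = round(400 × 0.1170) = 47; θ*₍47₎ = 3.83.
Upper: z₀ + z₂ = 2.442; 1 − a(z₀+z₂) = 1.1905; argument = 2.5333 → 2.53; α₂ = 0.9943; rank = 398; θ*₍398₎ = 5.33.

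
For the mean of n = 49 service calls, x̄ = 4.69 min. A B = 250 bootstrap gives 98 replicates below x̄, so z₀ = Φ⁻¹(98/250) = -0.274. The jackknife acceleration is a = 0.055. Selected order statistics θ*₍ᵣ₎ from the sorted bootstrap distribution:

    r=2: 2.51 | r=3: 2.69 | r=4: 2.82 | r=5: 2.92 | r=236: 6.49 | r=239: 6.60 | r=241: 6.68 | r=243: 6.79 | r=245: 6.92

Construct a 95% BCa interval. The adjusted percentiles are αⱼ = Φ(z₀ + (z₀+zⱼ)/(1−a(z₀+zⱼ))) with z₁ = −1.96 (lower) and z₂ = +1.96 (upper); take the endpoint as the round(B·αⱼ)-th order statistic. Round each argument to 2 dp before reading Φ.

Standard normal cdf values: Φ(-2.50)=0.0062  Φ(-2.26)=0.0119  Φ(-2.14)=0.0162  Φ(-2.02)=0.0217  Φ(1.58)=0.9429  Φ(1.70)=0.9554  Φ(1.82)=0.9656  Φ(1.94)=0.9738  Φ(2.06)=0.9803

Lower: z₀ + z₁ = -0.274 + (-1.960) = -2.234; 1 − a(z₀+z₁) = 1 − (0.055)(-2.234) = 1.1229; argument = -0.274 + (-2.234)/1.1229 = -2.2635 → -2.26.
α₁ = Φ(-2.26) = 0.0119; rank = round(250 × 0.0119) = 3; θ*₍3₎ = 2.69.
Upper: z₀ + z₂ = 1.686; 1 − a(z₀+z₂) = 0.9073; argument = 1.5843 → 1.58; α₂ = 0.9429; rank = 236; θ*₍236₎ = 6.49.

(2.69, 6.49)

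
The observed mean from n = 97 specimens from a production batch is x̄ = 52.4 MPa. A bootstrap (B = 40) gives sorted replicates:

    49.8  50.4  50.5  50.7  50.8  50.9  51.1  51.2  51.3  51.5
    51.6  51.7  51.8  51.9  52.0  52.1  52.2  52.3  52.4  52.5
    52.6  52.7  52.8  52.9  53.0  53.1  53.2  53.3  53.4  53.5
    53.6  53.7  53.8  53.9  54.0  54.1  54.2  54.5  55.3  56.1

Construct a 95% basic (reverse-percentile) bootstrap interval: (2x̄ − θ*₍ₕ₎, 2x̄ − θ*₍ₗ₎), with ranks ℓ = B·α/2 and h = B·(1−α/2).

(49.5, 55.0)

Percentile endpoints at ranks 1 and 39: θ*₍1₎ = 49.8, θ*₍39₎ = 55.3.
Basic interval reflects these around x̄:
  lower = 2 × 52.4 − 55.3 = 49.5
  upper = 2 × 52.4 − 49.8 = 55.0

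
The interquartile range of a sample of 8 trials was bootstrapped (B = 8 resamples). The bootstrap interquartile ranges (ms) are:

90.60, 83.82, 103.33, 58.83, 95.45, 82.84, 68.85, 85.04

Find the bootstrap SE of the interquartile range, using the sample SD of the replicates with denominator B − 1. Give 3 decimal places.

Bootstrap SE is the standard deviation of the 8 replicate interquartile ranges.
Mean of replicates: (90.60 + 83.82 + 103.33 + 58.83 + 95.45 + 82.84 + 68.85 + 85.04) / 8 = 668.7600 / 8 = 83.5950
Sum of squared deviations: (+7.0050)² + (+0.2250)² + (+19.7350)² + (−24.7650)² + (+11.8550)² + (−0.7550)² + (−14.7450)² + (+1.4450)² = 1412.5102
Variance = 1412.5102 / 7 = 201.7872
SE* = √201.7872

SE* = 14.205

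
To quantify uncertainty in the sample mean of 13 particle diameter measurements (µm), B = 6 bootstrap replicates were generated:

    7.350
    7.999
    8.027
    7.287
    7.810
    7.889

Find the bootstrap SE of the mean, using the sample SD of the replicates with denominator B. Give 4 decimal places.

Bootstrap SE is the standard deviation of the 6 replicate means.
Mean of replicates: (7.350 + 7.999 + 8.027 + 7.287 + 7.810 + 7.889) / 6 = 46.36200 / 6 = 7.72700
Sum of squared deviations: (−0.37700)² + (+0.27200)² + (+0.30000)² + (−0.44000)² + (+0.08300)² + (+0.16200)² = 0.53285
Variance = 0.53285 / 6 = 0.08881
SE* = √0.08881

SE* = 0.2980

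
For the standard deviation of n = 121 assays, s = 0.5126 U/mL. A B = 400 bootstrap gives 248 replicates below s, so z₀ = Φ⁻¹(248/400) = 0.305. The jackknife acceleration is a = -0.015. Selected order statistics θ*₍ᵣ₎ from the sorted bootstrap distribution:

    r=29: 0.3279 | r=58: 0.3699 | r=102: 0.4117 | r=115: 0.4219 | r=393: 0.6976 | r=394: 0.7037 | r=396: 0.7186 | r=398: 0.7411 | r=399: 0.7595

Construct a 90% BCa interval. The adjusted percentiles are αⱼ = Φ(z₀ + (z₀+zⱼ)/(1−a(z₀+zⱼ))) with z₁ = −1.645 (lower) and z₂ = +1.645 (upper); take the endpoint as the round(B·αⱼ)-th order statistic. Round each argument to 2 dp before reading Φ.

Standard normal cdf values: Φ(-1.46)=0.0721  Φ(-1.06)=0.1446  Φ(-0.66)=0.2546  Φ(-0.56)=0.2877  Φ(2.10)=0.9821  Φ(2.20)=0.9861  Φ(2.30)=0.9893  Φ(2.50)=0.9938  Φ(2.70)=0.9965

(0.3699, 0.7037)

Lower: z₀ + z₁ = 0.305 + (-1.645) = -1.340; 1 − a(z₀+z₁) = 1 − (-0.015)(-1.340) = 0.9799; argument = 0.305 + (-1.340)/0.9799 = -1.0625 → -1.06.
α₁ = Φ(-1.06) = 0.1446; rank = round(400 × 0.1446) = 58; θ*₍58₎ = 0.3699.
Upper: z₀ + z₂ = 1.950; 1 − a(z₀+z₂) = 1.0292; argument = 2.1996 → 2.20; α₂ = 0.9861; rank = 394; θ*₍394₎ = 0.7037.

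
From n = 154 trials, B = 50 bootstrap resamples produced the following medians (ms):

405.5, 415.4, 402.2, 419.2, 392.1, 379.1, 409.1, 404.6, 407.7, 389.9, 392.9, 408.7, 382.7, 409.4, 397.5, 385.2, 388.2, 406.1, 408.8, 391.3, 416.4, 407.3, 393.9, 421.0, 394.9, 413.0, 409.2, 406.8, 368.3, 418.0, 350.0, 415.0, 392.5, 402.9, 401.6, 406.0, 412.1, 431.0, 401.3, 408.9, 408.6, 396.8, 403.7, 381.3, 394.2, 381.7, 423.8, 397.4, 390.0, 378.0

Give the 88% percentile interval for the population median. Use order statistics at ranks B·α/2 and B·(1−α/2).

Sorted replicates: 350.0, 368.3, 378.0, 379.1, 381.3, 381.7, 382.7, 385.2, 388.2, 389.9, 390.0, 391.3, 392.1, 392.5, 392.9, 393.9, 394.2, 394.9, 396.8, 397.4, 397.5, 401.3, 401.6, 402.2, 402.9, 403.7, 404.6, 405.5, 406.0, 406.1, 406.8, 407.3, 407.7, 408.6, 408.7, 408.8, 408.9, 409.1, 409.2, 409.4, 412.1, 413.0, 415.0, 415.4, 416.4, 418.0, 419.2, 421.0, 423.8, 431.0
α = 0.12; lower rank = 50 × 0.060 = 3; upper rank = 50 × 0.940 = 47.
The 3rd smallest replicate is 378.0; the 47th is 419.2.

(378.0, 419.2)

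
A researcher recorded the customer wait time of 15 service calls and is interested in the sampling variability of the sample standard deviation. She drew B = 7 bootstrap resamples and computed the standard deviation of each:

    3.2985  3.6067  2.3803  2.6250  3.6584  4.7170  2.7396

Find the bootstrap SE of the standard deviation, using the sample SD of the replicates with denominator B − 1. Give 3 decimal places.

Bootstrap SE is the standard deviation of the 7 replicate standard deviations.
Mean of replicates: (3.2985 + 3.6067 + 2.3803 + 2.6250 + 3.6584 + 4.7170 + 2.7396) / 7 = 23.02550 / 7 = 3.28936
Sum of squared deviations: (+0.00914)² + (+0.31734)² + (−0.90906)² + (−0.66436)² + (+0.36904)² + (+1.42764)² + (−0.54976)² = 3.84514
Variance = 3.84514 / 6 = 0.64086
SE* = √0.64086

SE* = 0.801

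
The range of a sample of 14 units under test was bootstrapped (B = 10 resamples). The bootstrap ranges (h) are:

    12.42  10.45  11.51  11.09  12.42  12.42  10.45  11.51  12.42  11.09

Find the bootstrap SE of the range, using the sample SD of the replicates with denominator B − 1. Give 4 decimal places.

SE* = 0.8073

Bootstrap SE is the standard deviation of the 10 replicate ranges.
Mean of replicates: (12.42 + 10.45 + 11.51 + 11.09 + 12.42 + 12.42 + 10.45 + 11.51 + 12.42 + 11.09) / 10 = 115.78000 / 10 = 11.57800
Sum of squared deviations: (+0.84200)² + (−1.12800)² + (−0.06800)² + (−0.48800)² + (+0.84200)² + (+0.84200)² + (−1.12800)² + (−0.06800)² + (+0.84200)² + (−0.48800)² = 5.86616
Variance = 5.86616 / 9 = 0.65180
SE* = √0.65180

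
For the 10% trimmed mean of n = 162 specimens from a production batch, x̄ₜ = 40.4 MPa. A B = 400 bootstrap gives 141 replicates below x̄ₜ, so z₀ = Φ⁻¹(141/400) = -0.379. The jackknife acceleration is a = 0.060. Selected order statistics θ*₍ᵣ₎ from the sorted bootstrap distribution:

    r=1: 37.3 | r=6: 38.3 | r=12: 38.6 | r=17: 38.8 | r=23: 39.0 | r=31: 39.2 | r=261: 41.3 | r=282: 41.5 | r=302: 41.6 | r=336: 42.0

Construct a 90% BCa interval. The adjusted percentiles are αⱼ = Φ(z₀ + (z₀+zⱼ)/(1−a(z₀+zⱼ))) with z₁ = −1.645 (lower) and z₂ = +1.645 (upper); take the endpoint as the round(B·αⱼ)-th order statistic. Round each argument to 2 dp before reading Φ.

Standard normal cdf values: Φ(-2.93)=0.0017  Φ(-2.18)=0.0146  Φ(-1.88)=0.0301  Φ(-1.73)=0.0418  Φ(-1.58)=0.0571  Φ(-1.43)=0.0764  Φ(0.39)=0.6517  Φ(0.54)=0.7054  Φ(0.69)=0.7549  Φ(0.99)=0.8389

Lower: z₀ + z₁ = -0.379 + (-1.645) = -2.024; 1 − a(z₀+z₁) = 1 − (0.060)(-2.024) = 1.1214; argument = -0.379 + (-2.024)/1.1214 = -2.1838 → -2.18.
α₁ = Φ(-2.18) = 0.0146; rank = round(400 × 0.0146) = 6; θ*₍6₎ = 38.3.
Upper: z₀ + z₂ = 1.266; 1 − a(z₀+z₂) = 0.9240; argument = 0.9911 → 0.99; α₂ = 0.8389; rank = 336; θ*₍336₎ = 42.0.

(38.3, 42.0)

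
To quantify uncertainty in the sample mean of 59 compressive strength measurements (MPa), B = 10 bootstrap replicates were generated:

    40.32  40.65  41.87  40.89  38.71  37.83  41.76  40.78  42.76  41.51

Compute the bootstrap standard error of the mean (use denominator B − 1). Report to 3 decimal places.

SE* = 1.482

Bootstrap SE is the standard deviation of the 10 replicate means.
Mean of replicates: (40.32 + 40.65 + 41.87 + 40.89 + 38.71 + 37.83 + 41.76 + 40.78 + 42.76 + 41.51) / 10 = 407.0800 / 10 = 40.7080
Sum of squared deviations: (−0.3880)² + (−0.0580)² + (+1.1620)² + (+0.1820)² + (−1.9980)² + (−2.8780)² + (+1.0520)² + (+0.0720)² + (+2.0520)² + (+0.8020)² = 19.7780
Variance = 19.7780 / 9 = 2.1976
SE* = √2.1976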